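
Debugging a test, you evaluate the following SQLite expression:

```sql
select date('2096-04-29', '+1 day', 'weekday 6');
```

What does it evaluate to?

2096-05-05

Advancing 1 more day within April lands on 2096-04-30.
`weekday 6` advances to the next Saturday; 2096-04-30 is a Monday, so it moves forward to 2096-05-05.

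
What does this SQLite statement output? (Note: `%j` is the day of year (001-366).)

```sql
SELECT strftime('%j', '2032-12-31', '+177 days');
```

177

First apply '+177 days': 2032-12-31 → 2033-06-26.
Day-of-year for 2033-06-26: days since 2033-01-01 inclusive = 177, zero-padded to 177.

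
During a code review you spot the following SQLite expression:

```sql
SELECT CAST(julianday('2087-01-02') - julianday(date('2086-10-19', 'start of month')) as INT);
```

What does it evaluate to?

`start of month` rewinds 2086-10-19 to 2086-10-01.
30 days remain in October 2086 after the 1st (31 − 1).
November 2086: 30 days.
December 2086: 31 days.
Then 2 days into January 2087.
Total: 30 + 30 + 31 + 2 = 93.

93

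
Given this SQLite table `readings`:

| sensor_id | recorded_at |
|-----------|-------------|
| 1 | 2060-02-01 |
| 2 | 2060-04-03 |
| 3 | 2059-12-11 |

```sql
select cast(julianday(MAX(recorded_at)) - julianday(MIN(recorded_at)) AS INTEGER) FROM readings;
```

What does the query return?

114

MIN = 2059-12-11, MAX = 2060-04-03.
20 days remain in December 2059 after the 11th (31 − 11).
January 2060: 31 days.
February 2060: 29 days (leap year).
March 2060: 31 days.
Then 3 days into April 2060.
Total: 20 + 31 + 29 + 31 + 3 = 114.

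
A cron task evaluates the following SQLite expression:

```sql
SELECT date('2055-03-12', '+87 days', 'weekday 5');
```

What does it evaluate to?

2055-06-11

Applying '+87 days' to 2055-03-12: counting 87 days forward gives 2055-06-07.
`weekday 5` advances to the next Friday; 2055-06-07 is a Monday, so it moves forward to 2055-06-11.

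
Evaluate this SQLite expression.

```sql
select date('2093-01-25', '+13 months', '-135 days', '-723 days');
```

Adding +13 months to 2093-01-25 gives 2094-02-25.
Applying '-135 days' to 2094-02-25: counting 135 days back gives 2093-10-13.
Applying '-723 days' to 2093-10-13: counting 723 days back gives 2091-10-21.

2091-10-21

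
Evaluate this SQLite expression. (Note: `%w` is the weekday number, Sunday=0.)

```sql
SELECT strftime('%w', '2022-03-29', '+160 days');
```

First apply '+160 days': 2022-03-29 → 2022-09-05.
2022-09-05 is a Monday; with Sunday=0 that is 1.

1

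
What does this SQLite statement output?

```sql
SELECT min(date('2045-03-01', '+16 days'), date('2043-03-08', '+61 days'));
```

2043-05-08

date('2045-03-01', '+16 days') → 2045-03-17.
date('2043-03-08', '+61 days') → 2043-05-08.
Earlier of the two is 2043-05-08.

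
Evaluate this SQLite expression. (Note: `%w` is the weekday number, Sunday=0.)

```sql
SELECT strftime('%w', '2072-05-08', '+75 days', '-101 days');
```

First apply '+75 days', '-101 days': 2072-05-08 → 2072-04-12.
2072-04-12 is a Tuesday; with Sunday=0 that is 2.

2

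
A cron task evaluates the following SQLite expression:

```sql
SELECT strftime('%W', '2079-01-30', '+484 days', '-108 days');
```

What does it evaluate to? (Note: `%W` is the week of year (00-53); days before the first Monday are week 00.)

First apply '+484 days', '-108 days': 2079-01-30 → 2080-02-10.
2080-02-10 is a Saturday. SQLite's %W counts Mondays since the year started; the result is 06.

06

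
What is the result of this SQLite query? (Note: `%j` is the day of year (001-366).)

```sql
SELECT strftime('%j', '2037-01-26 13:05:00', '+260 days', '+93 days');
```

First apply '+260 days', '+93 days': 2037-01-26 13:05:00 → 2038-01-14 13:05:00.
Day-of-year for 2038-01-14: days since 2038-01-01 inclusive = 14, zero-padded to 014.

014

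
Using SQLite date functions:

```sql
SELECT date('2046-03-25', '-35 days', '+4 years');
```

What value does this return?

2050-02-18

Going back 25 days from 2046-03-25 reaches 2046-02-28 (last day of February, 28 days).
Going back 10 days within February lands on 2046-02-18.
Adding +4 years to 2046-02-18 gives 2050-02-18.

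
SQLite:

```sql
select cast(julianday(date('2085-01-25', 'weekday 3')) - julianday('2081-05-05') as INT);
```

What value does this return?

`weekday 3` advances to the next Wednesday; 2085-01-25 is a Thursday, so it moves forward to 2085-01-31.
26 days remain in May 2081 after the 5th (31 − 5).
Full months from June 2081 through December 2084 contribute their day counts.
Then 31 days into January 2085.
Total: 26 + 30 + 31 + 31 + 30 + 31 + 30 + 31 + 31 + 28 + 31 + 30 + 31 + 30 + 31 + 31 + 30 + 31 + 30 + 31 + 31 + 28 + 31 + 30 + 31 + 30 + 31 + 31 + 30 + 31 + 30 + 31 + 31 + 29 + 31 + 30 + 31 + 30 + 31 + 31 + 30 + 31 + 30 + 31 + 31 = 1367.

1367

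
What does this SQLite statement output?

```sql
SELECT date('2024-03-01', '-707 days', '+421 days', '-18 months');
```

2021-11-20

Applying '-707 days' to 2024-03-01: counting 707 days back gives 2022-03-25.
Applying '+421 days' to 2022-03-25: counting 421 days forward gives 2023-05-20.
Adding -18 months to 2023-05-20 gives 2021-11-20.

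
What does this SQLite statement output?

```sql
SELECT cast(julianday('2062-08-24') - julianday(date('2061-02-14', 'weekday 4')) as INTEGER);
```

553

`weekday 4` advances to the next Thursday; 2061-02-14 is a Monday, so it moves forward to 2061-02-17.
11 days remain in February 2061 after the 17th (28 − 17).
Full months from March 2061 through July 2062 contribute their day counts.
Then 24 days into August 2062.
Total: 11 + 31 + 30 + 31 + 30 + 31 + 31 + 30 + 31 + 30 + 31 + 31 + 28 + 31 + 30 + 31 + 30 + 31 + 24 = 553.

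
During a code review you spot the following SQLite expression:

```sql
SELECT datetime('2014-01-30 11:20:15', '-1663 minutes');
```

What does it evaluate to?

2014-01-29 07:37:15

1663 minutes = 27h 43m; -1663 minutes from 2014-01-30 11:20:15 is 2014-01-29 07:37:15 (crosses midnight).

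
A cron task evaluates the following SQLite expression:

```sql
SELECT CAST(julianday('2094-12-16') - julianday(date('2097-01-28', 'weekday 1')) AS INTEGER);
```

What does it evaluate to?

`weekday 1` advances to the next Monday; 2097-01-28 is already a Monday, so it stays at 2097-01-28.
15 days remain in December 2094 after the 16th (31 − 16).
Full months from January 2095 through December 2096 contribute their day counts.
Then 28 days into January 2097.
Total: 15 + 31 + 28 + 31 + 30 + 31 + 30 + 31 + 31 + 30 + 31 + 30 + 31 + 31 + 29 + 31 + 30 + 31 + 30 + 31 + 31 + 30 + 31 + 30 + 31 + 28 = 774.
The subtraction is earlier − later, so the result is −774 → -774.

-774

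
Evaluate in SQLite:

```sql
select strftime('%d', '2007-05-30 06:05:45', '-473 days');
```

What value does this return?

11

First apply '-473 days': 2007-05-30 06:05:45 → 2006-02-11 06:05:45.
`%d` extracts the 2-digit day of month: 11.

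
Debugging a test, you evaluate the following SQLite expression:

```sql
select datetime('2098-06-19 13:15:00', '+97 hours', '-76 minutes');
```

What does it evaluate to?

2098-06-23 12:59:00

+97 hours from 2098-06-19 13:15:00 is 2098-06-23 14:15:00 (crosses midnight).
76 minutes = 1h 16m; -76 minutes from 2098-06-23 14:15:00 is 2098-06-23 12:59:00.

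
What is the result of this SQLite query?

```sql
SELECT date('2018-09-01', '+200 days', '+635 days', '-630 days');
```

Applying '+200 days' to 2018-09-01: counting 200 days forward gives 2019-03-20.
Applying '+635 days' to 2019-03-20: counting 635 days forward gives 2020-12-14.
Applying '-630 days' to 2020-12-14: counting 630 days back gives 2019-03-25.

2019-03-25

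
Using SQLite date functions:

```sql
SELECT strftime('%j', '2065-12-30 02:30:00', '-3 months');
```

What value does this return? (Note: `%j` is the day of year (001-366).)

First apply '-3 months': 2065-12-30 02:30:00 → 2065-09-30 02:30:00.
Day-of-year for 2065-09-30: days since 2065-01-01 inclusive = 273, zero-padded to 273.

273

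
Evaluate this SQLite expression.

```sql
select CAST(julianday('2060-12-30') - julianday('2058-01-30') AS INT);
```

1 day remains in January 2058 after the 30th (31 − 30).
Full months from February 2058 through November 2060 contribute their day counts.
Then 30 days into December 2060.
Total: 1 + 28 + 31 + 30 + 31 + 30 + 31 + 31 + 30 + 31 + 30 + 31 + 31 + 28 + 31 + 30 + 31 + 30 + 31 + 31 + 30 + 31 + 30 + 31 + 31 + 29 + 31 + 30 + 31 + 30 + 31 + 31 + 30 + 31 + 30 + 30 = 1065.

1065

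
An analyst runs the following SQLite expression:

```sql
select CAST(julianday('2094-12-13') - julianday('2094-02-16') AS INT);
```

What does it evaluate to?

300

12 days remain in February 2094 after the 16th (28 − 16).
Full months from March 2094 through November 2094 contribute their day counts.
Then 13 days into December 2094.
Total: 12 + 31 + 30 + 31 + 30 + 31 + 31 + 30 + 31 + 30 + 13 = 300.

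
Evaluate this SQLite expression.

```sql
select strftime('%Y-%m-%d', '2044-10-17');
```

`%Y-%m-%d` extracts the ISO date: 2044-10-17.

2044-10-17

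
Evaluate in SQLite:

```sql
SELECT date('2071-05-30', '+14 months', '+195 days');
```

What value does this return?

Adding +14 months to 2071-05-30 gives 2072-07-30.
Applying '+195 days' to 2072-07-30: counting 195 days forward gives 2073-02-10.

2073-02-10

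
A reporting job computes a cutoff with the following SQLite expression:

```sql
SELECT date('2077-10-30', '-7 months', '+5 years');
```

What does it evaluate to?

2082-03-30

Adding -7 months to 2077-10-30 gives 2077-03-30.
Adding +5 years to 2077-03-30 gives 2082-03-30.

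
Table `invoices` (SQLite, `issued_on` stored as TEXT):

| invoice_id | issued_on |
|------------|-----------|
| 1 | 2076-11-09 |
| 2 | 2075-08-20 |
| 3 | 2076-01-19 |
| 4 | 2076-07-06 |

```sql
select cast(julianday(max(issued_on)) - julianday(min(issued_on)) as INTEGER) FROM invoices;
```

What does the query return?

447

MIN = 2075-08-20, MAX = 2076-11-09.
11 days remain in August 2075 after the 20th (31 − 20).
Full months from September 2075 through October 2076 contribute their day counts.
Then 9 days into November 2076.
Total: 11 + 30 + 31 + 30 + 31 + 31 + 29 + 31 + 30 + 31 + 30 + 31 + 31 + 30 + 31 + 9 = 447.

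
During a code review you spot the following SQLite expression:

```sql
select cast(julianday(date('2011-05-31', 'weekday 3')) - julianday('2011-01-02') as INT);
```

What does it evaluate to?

150

`weekday 3` advances to the next Wednesday; 2011-05-31 is a Tuesday, so it moves forward to 2011-06-01.
29 days remain in January 2011 after the 2nd (31 − 2).
February 2011: 28 days.
March 2011: 31 days.
April 2011: 30 days.
May 2011: 31 days.
Then 1 day into June 2011.
Total: 29 + 28 + 31 + 30 + 31 + 1 = 150.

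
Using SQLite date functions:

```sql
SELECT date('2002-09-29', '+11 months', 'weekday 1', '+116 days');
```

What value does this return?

Adding +11 months to 2002-09-29 gives 2003-08-29.
`weekday 1` advances to the next Monday; 2003-08-29 is a Friday, so it moves forward to 2003-09-01.
Applying '+116 days' to 2003-09-01: counting 116 days forward gives 2003-12-26.

2003-12-26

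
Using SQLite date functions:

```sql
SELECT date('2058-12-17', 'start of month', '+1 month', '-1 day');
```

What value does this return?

`start of month` rewinds 2058-12-17 to 2058-12-01.
Adding +1 month to 2058-12-01 gives 2059-01-01.
Going back 1 day from 2059-01-01 reaches 2058-12-31 (last day of December, 31 days).

2058-12-31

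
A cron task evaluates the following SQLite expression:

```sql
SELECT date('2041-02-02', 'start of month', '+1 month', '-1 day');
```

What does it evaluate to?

2041-02-28

`start of month` rewinds 2041-02-02 to 2041-02-01.
Adding +1 month to 2041-02-01 gives 2041-03-01.
Going back 1 day from 2041-03-01 reaches 2041-02-28 (last day of February, 28 days).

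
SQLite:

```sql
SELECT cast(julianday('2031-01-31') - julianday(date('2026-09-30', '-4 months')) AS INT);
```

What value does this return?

1707

Adding -4 months to 2026-09-30 gives 2026-05-30.
1 day remains in May 2026 after the 30th (31 − 30).
Full months from June 2026 through December 2030 contribute their day counts.
Then 31 days into January 2031.
Total: 1 + 30 + 31 + 31 + 30 + 31 + 30 + 31 + 31 + 28 + 31 + 30 + 31 + 30 + 31 + 31 + 30 + 31 + 30 + 31 + 31 + 29 + 31 + 30 + 31 + 30 + 31 + 31 + 30 + 31 + 30 + 31 + 31 + 28 + 31 + 30 + 31 + 30 + 31 + 31 + 30 + 31 + 30 + 31 + 31 + 28 + 31 + 30 + 31 + 30 + 31 + 31 + 30 + 31 + 30 + 31 + 31 = 1707.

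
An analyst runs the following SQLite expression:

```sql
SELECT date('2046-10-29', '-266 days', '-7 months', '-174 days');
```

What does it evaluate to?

Applying '-266 days' to 2046-10-29: counting 266 days back gives 2046-02-05.
Adding -7 months to 2046-02-05 gives 2045-07-05.
Applying '-174 days' to 2045-07-05: counting 174 days back gives 2045-01-12.

2045-01-12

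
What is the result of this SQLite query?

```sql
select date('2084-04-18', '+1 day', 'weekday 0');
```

Advancing 1 more day within April lands on 2084-04-19.
`weekday 0` advances to the next Sunday; 2084-04-19 is a Wednesday, so it moves forward to 2084-04-23.

2084-04-23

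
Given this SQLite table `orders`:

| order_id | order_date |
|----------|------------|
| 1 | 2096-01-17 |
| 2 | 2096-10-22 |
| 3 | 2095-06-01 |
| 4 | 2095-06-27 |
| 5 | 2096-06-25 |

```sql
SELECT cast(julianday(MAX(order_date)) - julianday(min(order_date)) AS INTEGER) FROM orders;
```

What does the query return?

MIN = 2095-06-01, MAX = 2096-10-22.
29 days remain in June 2095 after the 1st (30 − 1).
Full months from July 2095 through September 2096 contribute their day counts.
Then 22 days into October 2096.
Total: 29 + 31 + 31 + 30 + 31 + 30 + 31 + 31 + 29 + 31 + 30 + 31 + 30 + 31 + 31 + 30 + 22 = 509.

509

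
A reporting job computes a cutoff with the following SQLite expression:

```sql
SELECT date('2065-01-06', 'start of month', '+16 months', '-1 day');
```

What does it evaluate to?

`start of month` rewinds 2065-01-06 to 2065-01-01.
Adding +16 months to 2065-01-01 gives 2066-05-01.
Going back 1 day from 2066-05-01 reaches 2066-04-30 (last day of April, 30 days).

2066-04-30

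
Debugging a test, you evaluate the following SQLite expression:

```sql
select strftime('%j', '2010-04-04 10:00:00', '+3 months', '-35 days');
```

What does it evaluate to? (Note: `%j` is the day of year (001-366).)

150

First apply '+3 months', '-35 days': 2010-04-04 10:00:00 → 2010-05-30 10:00:00.
Day-of-year for 2010-05-30: days since 2010-01-01 inclusive = 150, zero-padded to 150.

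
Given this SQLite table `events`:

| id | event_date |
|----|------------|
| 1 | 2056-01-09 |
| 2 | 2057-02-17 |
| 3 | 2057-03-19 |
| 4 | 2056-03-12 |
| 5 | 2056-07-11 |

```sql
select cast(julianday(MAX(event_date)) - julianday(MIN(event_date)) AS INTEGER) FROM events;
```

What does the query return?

MIN = 2056-01-09, MAX = 2057-03-19.
22 days remain in January 2056 after the 9th (31 − 9).
Full months from February 2056 through February 2057 contribute their day counts.
Then 19 days into March 2057.
Total: 22 + 29 + 31 + 30 + 31 + 30 + 31 + 31 + 30 + 31 + 30 + 31 + 31 + 28 + 19 = 435.

435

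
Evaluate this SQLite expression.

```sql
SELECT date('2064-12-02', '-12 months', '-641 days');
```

Adding -12 months to 2064-12-02 gives 2063-12-02.
Applying '-641 days' to 2063-12-02: counting 641 days back gives 2062-03-01.

2062-03-01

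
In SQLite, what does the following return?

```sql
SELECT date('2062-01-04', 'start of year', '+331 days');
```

`start of year` rewinds 2062-01-04 to 2062-01-01.
Applying '+331 days' to 2062-01-01: counting 331 days forward gives 2062-11-28.

2062-11-28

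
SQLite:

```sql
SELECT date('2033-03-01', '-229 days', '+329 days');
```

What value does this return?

2033-06-09

Applying '-229 days' to 2033-03-01: counting 229 days back gives 2032-07-15.
Applying '+329 days' to 2032-07-15: counting 329 days forward gives 2033-06-09.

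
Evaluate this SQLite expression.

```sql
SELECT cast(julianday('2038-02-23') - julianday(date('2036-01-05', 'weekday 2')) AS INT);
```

777

`weekday 2` advances to the next Tuesday; 2036-01-05 is a Saturday, so it moves forward to 2036-01-08.
23 days remain in January 2036 after the 8th (31 − 8).
Full months from February 2036 through January 2038 contribute their day counts.
Then 23 days into February 2038.
Total: 23 + 29 + 31 + 30 + 31 + 30 + 31 + 31 + 30 + 31 + 30 + 31 + 31 + 28 + 31 + 30 + 31 + 30 + 31 + 31 + 30 + 31 + 30 + 31 + 31 + 23 = 777.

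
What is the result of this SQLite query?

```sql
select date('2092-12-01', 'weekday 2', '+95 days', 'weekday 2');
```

`weekday 2` advances to the next Tuesday; 2092-12-01 is a Monday, so it moves forward to 2092-12-02.
Applying '+95 days' to 2092-12-02: counting 95 days forward gives 2093-03-07.
`weekday 2` advances to the next Tuesday; 2093-03-07 is a Saturday, so it moves forward to 2093-03-10.

2093-03-10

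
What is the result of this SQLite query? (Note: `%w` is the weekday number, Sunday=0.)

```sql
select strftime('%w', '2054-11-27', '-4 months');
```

First apply '-4 months': 2054-11-27 → 2054-07-27.
2054-07-27 is a Monday; with Sunday=0 that is 1.

1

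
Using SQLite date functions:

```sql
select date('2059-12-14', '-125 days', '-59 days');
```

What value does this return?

2059-06-13

Applying '-125 days' to 2059-12-14: counting 125 days back gives 2059-08-11.
Applying '-59 days' to 2059-08-11: counting 59 days back gives 2059-06-13.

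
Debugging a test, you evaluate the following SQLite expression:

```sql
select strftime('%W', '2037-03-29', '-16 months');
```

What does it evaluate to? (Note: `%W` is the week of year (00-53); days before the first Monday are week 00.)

48

First apply '-16 months': 2037-03-29 → 2035-11-29.
2035-11-29 is a Thursday. SQLite's %W counts Mondays since the year started; the result is 48.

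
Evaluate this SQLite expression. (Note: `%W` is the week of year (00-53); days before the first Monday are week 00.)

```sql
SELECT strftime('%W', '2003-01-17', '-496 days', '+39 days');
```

First apply '-496 days', '+39 days': 2003-01-17 → 2001-10-17.
2001-10-17 is a Wednesday. SQLite's %W counts Mondays since the year started; the result is 42.

42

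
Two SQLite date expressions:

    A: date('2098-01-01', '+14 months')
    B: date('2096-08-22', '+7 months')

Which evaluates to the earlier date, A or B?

B

A = 2099-03-01.
B = 2097-03-22.
B is earlier.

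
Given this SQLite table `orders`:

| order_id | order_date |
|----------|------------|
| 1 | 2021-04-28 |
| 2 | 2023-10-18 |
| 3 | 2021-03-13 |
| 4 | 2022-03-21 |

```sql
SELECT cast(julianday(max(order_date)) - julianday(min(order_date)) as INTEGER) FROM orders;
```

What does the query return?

MIN = 2021-03-13, MAX = 2023-10-18.
18 days remain in March 2021 after the 13th (31 − 13).
Full months from April 2021 through September 2023 contribute their day counts.
Then 18 days into October 2023.
Total: 18 + 30 + 31 + 30 + 31 + 31 + 30 + 31 + 30 + 31 + 31 + 28 + 31 + 30 + 31 + 30 + 31 + 31 + 30 + 31 + 30 + 31 + 31 + 28 + 31 + 30 + 31 + 30 + 31 + 31 + 30 + 18 = 949.

949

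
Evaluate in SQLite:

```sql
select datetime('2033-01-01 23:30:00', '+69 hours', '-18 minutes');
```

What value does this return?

+69 hours from 2033-01-01 23:30:00 is 2033-01-04 20:30:00 (crosses midnight).
-18 minutes from 2033-01-04 20:30:00 is 2033-01-04 20:12:00.

2033-01-04 20:12:00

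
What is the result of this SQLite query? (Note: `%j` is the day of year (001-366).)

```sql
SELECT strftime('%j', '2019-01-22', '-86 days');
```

First apply '-86 days': 2019-01-22 → 2018-10-28.
Day-of-year for 2018-10-28: days since 2018-01-01 inclusive = 301, zero-padded to 301.

301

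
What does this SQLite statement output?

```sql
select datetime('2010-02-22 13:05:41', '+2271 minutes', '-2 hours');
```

2271 minutes = 37h 51m; +2271 minutes from 2010-02-22 13:05:41 is 2010-02-24 02:56:41 (crosses midnight).
-2 hours from 2010-02-24 02:56:41 is 2010-02-24 00:56:41.

2010-02-24 00:56:41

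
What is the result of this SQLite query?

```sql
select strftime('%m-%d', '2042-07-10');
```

`%m-%d` extracts the month-day: 07-10.

07-10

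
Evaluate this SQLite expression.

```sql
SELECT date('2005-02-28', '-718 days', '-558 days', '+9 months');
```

Applying '-718 days' to 2005-02-28: counting 718 days back gives 2003-03-13.
Applying '-558 days' to 2003-03-13: counting 558 days back gives 2001-09-01.
Adding +9 months to 2001-09-01 gives 2002-06-01.

2002-06-01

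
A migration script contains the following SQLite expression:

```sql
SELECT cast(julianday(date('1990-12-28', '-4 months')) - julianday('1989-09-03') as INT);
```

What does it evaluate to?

359

Adding -4 months to 1990-12-28 gives 1990-08-28.
27 days remain in September 1989 after the 3rd (30 − 3).
Full months from October 1989 through July 1990 contribute their day counts.
Then 28 days into August 1990.
Total: 27 + 31 + 30 + 31 + 31 + 28 + 31 + 30 + 31 + 30 + 31 + 28 = 359.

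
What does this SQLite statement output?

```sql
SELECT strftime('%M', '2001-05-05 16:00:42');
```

00

`%M` extracts the 2-digit minute: 00.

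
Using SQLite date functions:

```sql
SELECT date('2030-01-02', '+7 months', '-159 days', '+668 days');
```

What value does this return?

2031-12-24

Adding +7 months to 2030-01-02 gives 2030-08-02.
Applying '-159 days' to 2030-08-02: counting 159 days back gives 2030-02-24.
Applying '+668 days' to 2030-02-24: counting 668 days forward gives 2031-12-24.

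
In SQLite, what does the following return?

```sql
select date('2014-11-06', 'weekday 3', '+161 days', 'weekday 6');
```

2015-04-25

`weekday 3` advances to the next Wednesday; 2014-11-06 is a Thursday, so it moves forward to 2014-11-12.
Applying '+161 days' to 2014-11-12: counting 161 days forward gives 2015-04-22.
`weekday 6` advances to the next Saturday; 2015-04-22 is a Wednesday, so it moves forward to 2015-04-25.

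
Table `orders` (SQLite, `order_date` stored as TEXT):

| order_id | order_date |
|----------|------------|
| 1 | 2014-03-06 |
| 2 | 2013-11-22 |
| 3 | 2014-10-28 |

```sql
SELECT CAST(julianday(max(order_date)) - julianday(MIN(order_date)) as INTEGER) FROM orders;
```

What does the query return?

340

MIN = 2013-11-22, MAX = 2014-10-28.
8 days remain in November 2013 after the 22nd (30 − 22).
Full months from December 2013 through September 2014 contribute their day counts.
Then 28 days into October 2014.
Total: 8 + 31 + 31 + 28 + 31 + 30 + 31 + 30 + 31 + 31 + 30 + 28 = 340.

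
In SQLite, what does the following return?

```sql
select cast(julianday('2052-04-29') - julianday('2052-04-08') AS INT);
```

Both dates are in April 2052: 29 − 8 = 21.

21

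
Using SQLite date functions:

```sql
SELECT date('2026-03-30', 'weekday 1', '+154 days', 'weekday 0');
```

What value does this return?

2026-09-06

`weekday 1` advances to the next Monday; 2026-03-30 is already a Monday, so it stays at 2026-03-30.
Applying '+154 days' to 2026-03-30: counting 154 days forward gives 2026-08-31.
`weekday 0` advances to the next Sunday; 2026-08-31 is a Monday, so it moves forward to 2026-09-06.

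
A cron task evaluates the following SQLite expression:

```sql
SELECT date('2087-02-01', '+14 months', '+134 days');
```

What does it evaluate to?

2088-08-13

Adding +14 months to 2087-02-01 gives 2088-04-01.
Applying '+134 days' to 2088-04-01: counting 134 days forward gives 2088-08-13.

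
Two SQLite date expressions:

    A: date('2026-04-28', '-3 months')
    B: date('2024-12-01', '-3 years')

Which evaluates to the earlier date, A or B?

B

A = 2026-01-28.
B = 2021-12-01.
B is earlier.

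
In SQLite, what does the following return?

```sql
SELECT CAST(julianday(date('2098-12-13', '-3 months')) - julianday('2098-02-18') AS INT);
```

Adding -3 months to 2098-12-13 gives 2098-09-13.
10 days remain in February 2098 after the 18th (28 − 18).
Full months from March 2098 through August 2098 contribute their day counts.
Then 13 days into September 2098.
Total: 10 + 31 + 30 + 31 + 30 + 31 + 31 + 13 = 207.

207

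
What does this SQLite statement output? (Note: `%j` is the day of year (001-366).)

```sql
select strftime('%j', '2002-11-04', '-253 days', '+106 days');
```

161

First apply '-253 days', '+106 days': 2002-11-04 → 2002-06-10.
Day-of-year for 2002-06-10: days since 2002-01-01 inclusive = 161, zero-padded to 161.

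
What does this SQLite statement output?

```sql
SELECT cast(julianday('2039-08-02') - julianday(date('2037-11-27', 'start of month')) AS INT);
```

`start of month` rewinds 2037-11-27 to 2037-11-01.
29 days remain in November 2037 after the 1st (30 − 1).
Full months from December 2037 through July 2039 contribute their day counts.
Then 2 days into August 2039.
Total: 29 + 31 + 31 + 28 + 31 + 30 + 31 + 30 + 31 + 31 + 30 + 31 + 30 + 31 + 31 + 28 + 31 + 30 + 31 + 30 + 31 + 2 = 639.

639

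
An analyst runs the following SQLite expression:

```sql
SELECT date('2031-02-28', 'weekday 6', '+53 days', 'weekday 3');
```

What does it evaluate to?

`weekday 6` advances to the next Saturday; 2031-02-28 is a Friday, so it moves forward to 2031-03-01.
Applying '+53 days' to 2031-03-01: counting 53 days forward gives 2031-04-23.
`weekday 3` advances to the next Wednesday; 2031-04-23 is already a Wednesday, so it stays at 2031-04-23.

2031-04-23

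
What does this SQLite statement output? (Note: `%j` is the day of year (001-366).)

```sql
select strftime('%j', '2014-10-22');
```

Day-of-year for 2014-10-22: days since 2014-01-01 inclusive = 295, zero-padded to 295.

295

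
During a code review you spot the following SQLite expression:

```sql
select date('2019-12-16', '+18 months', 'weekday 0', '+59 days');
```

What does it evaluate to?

Adding +18 months to 2019-12-16 gives 2021-06-16.
`weekday 0` advances to the next Sunday; 2021-06-16 is a Wednesday, so it moves forward to 2021-06-20.
Applying '+59 days' to 2021-06-20: counting 59 days forward gives 2021-08-18.

2021-08-18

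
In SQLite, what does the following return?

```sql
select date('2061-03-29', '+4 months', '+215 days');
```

Adding +4 months to 2061-03-29 gives 2061-07-29.
Applying '+215 days' to 2061-07-29: counting 215 days forward gives 2062-03-01.

2062-03-01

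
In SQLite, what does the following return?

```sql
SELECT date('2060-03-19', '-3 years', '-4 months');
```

2056-11-19

Adding -3 years to 2060-03-19 gives 2057-03-19.
Adding -4 months to 2057-03-19 gives 2056-11-19.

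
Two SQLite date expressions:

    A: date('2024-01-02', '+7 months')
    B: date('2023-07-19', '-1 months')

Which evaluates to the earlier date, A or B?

A = 2024-08-02.
B = 2023-06-19.
B is earlier.

B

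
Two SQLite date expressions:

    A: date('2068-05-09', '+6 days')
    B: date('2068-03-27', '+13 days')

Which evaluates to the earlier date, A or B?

A = 2068-05-15.
B = 2068-04-09.
B is earlier.

B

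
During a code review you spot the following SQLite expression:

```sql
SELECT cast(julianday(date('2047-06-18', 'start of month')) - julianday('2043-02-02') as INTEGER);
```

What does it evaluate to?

`start of month` rewinds 2047-06-18 to 2047-06-01.
26 days remain in February 2043 after the 2nd (28 − 2).
Full months from March 2043 through May 2047 contribute their day counts.
Then 1 day into June 2047.
Total: 26 + 31 + 30 + 31 + 30 + 31 + 31 + 30 + 31 + 30 + 31 + 31 + 29 + 31 + 30 + 31 + 30 + 31 + 31 + 30 + 31 + 30 + 31 + 31 + 28 + 31 + 30 + 31 + 30 + 31 + 31 + 30 + 31 + 30 + 31 + 31 + 28 + 31 + 30 + 31 + 30 + 31 + 31 + 30 + 31 + 30 + 31 + 31 + 28 + 31 + 30 + 31 + 1 = 1580.

1580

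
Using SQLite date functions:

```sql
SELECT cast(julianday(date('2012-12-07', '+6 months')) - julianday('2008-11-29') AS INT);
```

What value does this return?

Adding +6 months to 2012-12-07 gives 2013-06-07.
1 day remains in November 2008 after the 29th (30 − 29).
Full months from December 2008 through May 2013 contribute their day counts.
Then 7 days into June 2013.
Total: 1 + 31 + 31 + 28 + 31 + 30 + 31 + 30 + 31 + 31 + 30 + 31 + 30 + 31 + 31 + 28 + 31 + 30 + 31 + 30 + 31 + 31 + 30 + 31 + 30 + 31 + 31 + 28 + 31 + 30 + 31 + 30 + 31 + 31 + 30 + 31 + 30 + 31 + 31 + 29 + 31 + 30 + 31 + 30 + 31 + 31 + 30 + 31 + 30 + 31 + 31 + 28 + 31 + 30 + 31 + 7 = 1651.

1651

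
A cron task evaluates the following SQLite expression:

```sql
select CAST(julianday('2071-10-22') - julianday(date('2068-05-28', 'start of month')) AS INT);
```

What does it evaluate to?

`start of month` rewinds 2068-05-28 to 2068-05-01.
30 days remain in May 2068 after the 1st (31 − 1).
Full months from June 2068 through September 2071 contribute their day counts.
Then 22 days into October 2071.
Total: 30 + 30 + 31 + 31 + 30 + 31 + 30 + 31 + 31 + 28 + 31 + 30 + 31 + 30 + 31 + 31 + 30 + 31 + 30 + 31 + 31 + 28 + 31 + 30 + 31 + 30 + 31 + 31 + 30 + 31 + 30 + 31 + 31 + 28 + 31 + 30 + 31 + 30 + 31 + 31 + 30 + 22 = 1269.

1269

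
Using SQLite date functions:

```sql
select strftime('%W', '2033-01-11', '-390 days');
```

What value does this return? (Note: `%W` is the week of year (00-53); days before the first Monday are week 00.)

First apply '-390 days': 2033-01-11 → 2031-12-18.
2031-12-18 is a Thursday. SQLite's %W counts Mondays since the year started; the result is 50.

50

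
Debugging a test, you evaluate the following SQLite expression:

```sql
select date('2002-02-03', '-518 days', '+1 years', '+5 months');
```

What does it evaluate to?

2002-02-03

Applying '-518 days' to 2002-02-03: counting 518 days back gives 2000-09-03.
Adding +1 year to 2000-09-03 gives 2001-09-03.
Adding +5 months to 2001-09-03 gives 2002-02-03.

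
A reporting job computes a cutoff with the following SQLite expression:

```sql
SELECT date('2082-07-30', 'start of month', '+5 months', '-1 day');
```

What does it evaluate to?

2082-11-30

`start of month` rewinds 2082-07-30 to 2082-07-01.
Adding +5 months to 2082-07-01 gives 2082-12-01.
Going back 1 day from 2082-12-01 reaches 2082-11-30 (last day of November, 30 days).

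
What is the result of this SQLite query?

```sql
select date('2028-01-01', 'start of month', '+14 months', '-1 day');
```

`start of month` rewinds 2028-01-01 to 2028-01-01.
Adding +14 months to 2028-01-01 gives 2029-03-01.
Going back 1 day from 2029-03-01 reaches 2029-02-28 (last day of February, 28 days).

2029-02-28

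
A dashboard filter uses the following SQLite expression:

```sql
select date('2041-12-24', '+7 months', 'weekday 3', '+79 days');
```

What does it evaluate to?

2042-10-17

Adding +7 months to 2041-12-24 gives 2042-07-24.
`weekday 3` advances to the next Wednesday; 2042-07-24 is a Thursday, so it moves forward to 2042-07-30.
Applying '+79 days' to 2042-07-30: counting 79 days forward gives 2042-10-17.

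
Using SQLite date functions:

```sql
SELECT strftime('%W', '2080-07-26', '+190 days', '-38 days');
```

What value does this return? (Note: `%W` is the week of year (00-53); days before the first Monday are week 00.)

First apply '+190 days', '-38 days': 2080-07-26 → 2080-12-25.
2080-12-25 is a Wednesday. SQLite's %W counts Mondays since the year started; the result is 52.

52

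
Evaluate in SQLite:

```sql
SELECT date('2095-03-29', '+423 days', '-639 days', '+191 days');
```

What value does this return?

Applying '+423 days' to 2095-03-29: counting 423 days forward gives 2096-05-25.
Applying '-639 days' to 2096-05-25: counting 639 days back gives 2094-08-25.
Applying '+191 days' to 2094-08-25: counting 191 days forward gives 2095-03-04.

2095-03-04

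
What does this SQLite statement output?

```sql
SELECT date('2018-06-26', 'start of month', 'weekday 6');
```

`start of month` rewinds 2018-06-26 to 2018-06-01.
`weekday 6` advances to the next Saturday; 2018-06-01 is a Friday, so it moves forward to 2018-06-02.

2018-06-02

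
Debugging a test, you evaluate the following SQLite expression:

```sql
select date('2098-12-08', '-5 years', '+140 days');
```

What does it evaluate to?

2094-04-27

Adding -5 years to 2098-12-08 gives 2093-12-08.
Applying '+140 days' to 2093-12-08: counting 140 days forward gives 2094-04-27.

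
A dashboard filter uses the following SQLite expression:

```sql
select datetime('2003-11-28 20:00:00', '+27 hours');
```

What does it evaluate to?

2003-11-29 23:00:00

+27 hours from 2003-11-28 20:00:00 is 2003-11-29 23:00:00 (crosses midnight).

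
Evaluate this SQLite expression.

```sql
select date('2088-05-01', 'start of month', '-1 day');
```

2088-04-30

`start of month` rewinds 2088-05-01 to 2088-05-01.
Going back 1 day from 2088-05-01 reaches 2088-04-30 (last day of April, 30 days).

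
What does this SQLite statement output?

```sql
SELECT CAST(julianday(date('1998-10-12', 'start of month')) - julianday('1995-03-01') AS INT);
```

`start of month` rewinds 1998-10-12 to 1998-10-01.
30 days remain in March 1995 after the 1st (31 − 1).
Full months from April 1995 through September 1998 contribute their day counts.
Then 1 day into October 1998.
Total: 30 + 30 + 31 + 30 + 31 + 31 + 30 + 31 + 30 + 31 + 31 + 29 + 31 + 30 + 31 + 30 + 31 + 31 + 30 + 31 + 30 + 31 + 31 + 28 + 31 + 30 + 31 + 30 + 31 + 31 + 30 + 31 + 30 + 31 + 31 + 28 + 31 + 30 + 31 + 30 + 31 + 31 + 30 + 1 = 1310.

1310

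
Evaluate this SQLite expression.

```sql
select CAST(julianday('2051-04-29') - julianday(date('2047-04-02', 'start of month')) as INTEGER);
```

`start of month` rewinds 2047-04-02 to 2047-04-01.
29 days remain in April 2047 after the 1st (30 − 1).
Full months from May 2047 through March 2051 contribute their day counts.
Then 29 days into April 2051.
Total: 29 + 31 + 30 + 31 + 31 + 30 + 31 + 30 + 31 + 31 + 29 + 31 + 30 + 31 + 30 + 31 + 31 + 30 + 31 + 30 + 31 + 31 + 28 + 31 + 30 + 31 + 30 + 31 + 31 + 30 + 31 + 30 + 31 + 31 + 28 + 31 + 30 + 31 + 30 + 31 + 31 + 30 + 31 + 30 + 31 + 31 + 28 + 31 + 29 = 1489.

1489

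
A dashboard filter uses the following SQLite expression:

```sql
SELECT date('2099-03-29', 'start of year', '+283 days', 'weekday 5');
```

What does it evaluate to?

`start of year` rewinds 2099-03-29 to 2099-01-01.
Applying '+283 days' to 2099-01-01: counting 283 days forward gives 2099-10-11.
`weekday 5` advances to the next Friday; 2099-10-11 is a Sunday, so it moves forward to 2099-10-16.

2099-10-16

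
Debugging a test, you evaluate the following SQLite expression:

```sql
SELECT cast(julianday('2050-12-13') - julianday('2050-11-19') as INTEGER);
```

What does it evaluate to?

11 days remain in November 2050 after the 19th (30 − 19).
Then 13 days into December 2050.
Total: 11 + 13 = 24.

24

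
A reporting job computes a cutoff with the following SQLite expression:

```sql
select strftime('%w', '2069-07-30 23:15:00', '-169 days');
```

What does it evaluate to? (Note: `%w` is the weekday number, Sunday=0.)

1

First apply '-169 days': 2069-07-30 23:15:00 → 2069-02-11 23:15:00.
2069-02-11 is a Monday; with Sunday=0 that is 1.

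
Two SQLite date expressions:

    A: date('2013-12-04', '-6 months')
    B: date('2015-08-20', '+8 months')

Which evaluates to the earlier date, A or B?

A = 2013-06-04.
B = 2016-04-20.
A is earlier.

A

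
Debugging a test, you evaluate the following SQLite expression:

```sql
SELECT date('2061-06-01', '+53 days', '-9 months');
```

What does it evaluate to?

2060-10-24

Applying '+53 days' to 2061-06-01: counting 53 days forward gives 2061-07-24.
Adding -9 months to 2061-07-24 gives 2060-10-24.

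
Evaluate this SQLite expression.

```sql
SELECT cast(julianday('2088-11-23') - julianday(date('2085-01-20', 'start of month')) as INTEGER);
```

`start of month` rewinds 2085-01-20 to 2085-01-01.
30 days remain in January 2085 after the 1st (31 − 1).
Full months from February 2085 through October 2088 contribute their day counts.
Then 23 days into November 2088.
Total: 30 + 28 + 31 + 30 + 31 + 30 + 31 + 31 + 30 + 31 + 30 + 31 + 31 + 28 + 31 + 30 + 31 + 30 + 31 + 31 + 30 + 31 + 30 + 31 + 31 + 28 + 31 + 30 + 31 + 30 + 31 + 31 + 30 + 31 + 30 + 31 + 31 + 29 + 31 + 30 + 31 + 30 + 31 + 31 + 30 + 31 + 23 = 1422.

1422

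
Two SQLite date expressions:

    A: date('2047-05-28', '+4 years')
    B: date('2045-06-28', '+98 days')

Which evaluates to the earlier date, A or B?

B

A = 2051-05-28.
B = 2045-10-04.
B is earlier.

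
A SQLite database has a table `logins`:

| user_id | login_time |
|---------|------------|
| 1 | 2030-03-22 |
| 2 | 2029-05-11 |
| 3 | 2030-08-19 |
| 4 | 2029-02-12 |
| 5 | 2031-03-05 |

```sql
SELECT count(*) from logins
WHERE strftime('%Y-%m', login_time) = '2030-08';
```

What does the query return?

1

Rows with year-month 2030-08: 2030-08-19 → 1.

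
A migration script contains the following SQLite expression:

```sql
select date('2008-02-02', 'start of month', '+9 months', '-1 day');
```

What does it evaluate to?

`start of month` rewinds 2008-02-02 to 2008-02-01.
Adding +9 months to 2008-02-01 gives 2008-11-01.
Going back 1 day from 2008-11-01 reaches 2008-10-31 (last day of October, 31 days).

2008-10-31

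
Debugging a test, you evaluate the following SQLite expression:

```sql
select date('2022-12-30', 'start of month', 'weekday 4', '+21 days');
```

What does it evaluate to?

2022-12-22

`start of month` rewinds 2022-12-30 to 2022-12-01.
`weekday 4` advances to the next Thursday; 2022-12-01 is already a Thursday, so it stays at 2022-12-01.
Advancing 21 more days within December lands on 2022-12-22.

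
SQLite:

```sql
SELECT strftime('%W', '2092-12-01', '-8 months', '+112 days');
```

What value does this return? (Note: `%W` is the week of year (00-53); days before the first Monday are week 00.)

First apply '-8 months', '+112 days': 2092-12-01 → 2092-07-22.
2092-07-22 is a Tuesday. SQLite's %W counts Mondays since the year started; the result is 29.

29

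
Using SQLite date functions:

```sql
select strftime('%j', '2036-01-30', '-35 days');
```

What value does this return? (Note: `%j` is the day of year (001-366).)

360

First apply '-35 days': 2036-01-30 → 2035-12-26.
Day-of-year for 2035-12-26: days since 2035-01-01 inclusive = 360, zero-padded to 360.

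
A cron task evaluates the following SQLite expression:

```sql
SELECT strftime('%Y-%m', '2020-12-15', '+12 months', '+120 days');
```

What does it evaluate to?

First apply '+12 months', '+120 days': 2020-12-15 → 2022-04-14.
`%Y-%m` extracts the year-month: 2022-04.

2022-04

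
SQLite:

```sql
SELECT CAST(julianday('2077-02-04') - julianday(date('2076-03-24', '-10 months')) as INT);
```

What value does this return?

Adding -10 months to 2076-03-24 gives 2075-05-24.
7 days remain in May 2075 after the 24th (31 − 24).
Full months from June 2075 through January 2077 contribute their day counts.
Then 4 days into February 2077.
Total: 7 + 30 + 31 + 31 + 30 + 31 + 30 + 31 + 31 + 29 + 31 + 30 + 31 + 30 + 31 + 31 + 30 + 31 + 30 + 31 + 31 + 4 = 622.

622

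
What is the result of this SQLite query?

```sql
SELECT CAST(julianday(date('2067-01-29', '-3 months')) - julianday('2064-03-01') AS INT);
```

Adding -3 months to 2067-01-29 gives 2066-10-29.
30 days remain in March 2064 after the 1st (31 − 1).
Full months from April 2064 through September 2066 contribute their day counts.
Then 29 days into October 2066.
Total: 30 + 30 + 31 + 30 + 31 + 31 + 30 + 31 + 30 + 31 + 31 + 28 + 31 + 30 + 31 + 30 + 31 + 31 + 30 + 31 + 30 + 31 + 31 + 28 + 31 + 30 + 31 + 30 + 31 + 31 + 30 + 29 = 972.

972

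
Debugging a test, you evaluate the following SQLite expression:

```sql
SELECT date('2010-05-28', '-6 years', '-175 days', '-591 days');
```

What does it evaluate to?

Adding -6 years to 2010-05-28 gives 2004-05-28.
Applying '-175 days' to 2004-05-28: counting 175 days back gives 2003-12-05.
Applying '-591 days' to 2003-12-05: counting 591 days back gives 2002-04-23.

2002-04-23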